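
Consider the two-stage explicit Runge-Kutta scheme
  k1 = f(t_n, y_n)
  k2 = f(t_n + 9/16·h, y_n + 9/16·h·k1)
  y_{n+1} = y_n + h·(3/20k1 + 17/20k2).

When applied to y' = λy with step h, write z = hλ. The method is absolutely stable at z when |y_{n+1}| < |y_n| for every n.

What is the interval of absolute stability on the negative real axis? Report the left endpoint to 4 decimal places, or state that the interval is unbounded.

z∈(-2.0915,0).

Test eqn y'=λy, z=hλ:
  k1=λy_n ⇒ h·k1=z·y_n;  k2=λ(1+9/16z)y_n ⇒ h·k2=z(1+9/16z)y_n
  y_{n+1}/y_n = 1 + 3/20z + 17/20z(1+9/16z) = 1 + z + 153/320z²
  ⇒ R(z) = 1 + z + 153/320z².

Boundary: |R(x)|=1, x<0.
x=-1.03: |R|=0.4772
R=1: x+153/320x²=0 ⇒ x=−320/153=-2.0915; min R=1−1/(4·153/320)=0.4771>−1
Confirm numerically:
  x=-1.702: |R|=0.68303 <1
  x=-1.634: |R|=0.64257 <1
  x=-1.533: |R|=0.59064 <1
  x=-1.416: |R|=0.54267 <1
  x=-2.379: |R|=1.32702 >1
  x=-2.216: |R|=1.13191 >1
  x=-2.141: |R|=1.05067 >1
Stable set (-2.0915, 0).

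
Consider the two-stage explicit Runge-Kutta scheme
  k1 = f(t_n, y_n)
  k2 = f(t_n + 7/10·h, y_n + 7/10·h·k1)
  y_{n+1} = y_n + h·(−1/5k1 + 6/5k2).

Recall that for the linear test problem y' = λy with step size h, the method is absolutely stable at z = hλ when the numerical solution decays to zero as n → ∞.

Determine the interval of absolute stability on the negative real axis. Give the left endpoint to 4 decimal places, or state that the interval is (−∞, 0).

On y'=λy, z=hλ:
  k1=λy_n ⇒ h·k1=z·y_n;  k2=λ(1+7/10z)y_n ⇒ h·k2=z(1+7/10z)y_n
  y_{n+1}/y_n = 1 − 1/5z + 6/5z(1+7/10z) = 1 + z + 21/25z²
  so R(z) = 1 + z + 21/25z².

Solve |R(x)|<1 on ℝ⁻.
x=-0.49: |R|=0.7117
R=1: x+21/25x²=0 ⇒ x=−25/21=-1.1905; min R=1−1/(4·21/25)=0.7024>−1
Confirm numerically:
  x=-1.118: |R|=0.93194 <1
  x=-1.028: |R|=0.85970 <1
  x=-1.020: |R|=0.85394 <1
  x=-0.713: |R|=0.71403 <1
  x=-1.769: |R|=1.85966 >1
  x=-1.664: |R|=1.66187 >1
Interval (-1.1905, 0).

(-1.1905, 0).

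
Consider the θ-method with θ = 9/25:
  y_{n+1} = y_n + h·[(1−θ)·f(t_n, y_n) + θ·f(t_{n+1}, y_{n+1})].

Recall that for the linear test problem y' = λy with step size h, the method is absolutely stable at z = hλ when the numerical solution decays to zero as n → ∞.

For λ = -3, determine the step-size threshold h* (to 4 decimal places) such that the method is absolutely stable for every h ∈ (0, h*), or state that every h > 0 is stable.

(-7.1429,0); λ=-3 ⇒ h* = (50/7)/3 = 2.3810.

Set f=λy, z=hλ:
  y_{n+1} = y_n + z·[16/25·y_n + 9/25·y_{n+1}] ⇒ (1 − 9/25z)y_{n+1} = (1 + 16/25z)y_n
  R(z) = (1 + 16/25z)/(1 − 9/25z).

Solve |R(x)|<1 on ℝ⁻.
x=-1.38: |R|=0.0780
R=−1: 1+16/25x = −1+9/25x ⇒ -7/25x=2 ⇒ x=2/(-7/25)=-7.1429
Confirm numerically:
  x=-6.908: |R|=0.98114 <1
  x=-5.138: |R|=0.80301 <1
  x=-3.505: |R|=0.54965 <1
  x=-3.484: |R|=0.54553 <1
  x=-7.466: |R|=1.02454 >1
  x=-7.298: |R|=1.01198 >1
  x=-7.230: |R|=1.00677 >1
So |R|<1 on (-7.1429, 0).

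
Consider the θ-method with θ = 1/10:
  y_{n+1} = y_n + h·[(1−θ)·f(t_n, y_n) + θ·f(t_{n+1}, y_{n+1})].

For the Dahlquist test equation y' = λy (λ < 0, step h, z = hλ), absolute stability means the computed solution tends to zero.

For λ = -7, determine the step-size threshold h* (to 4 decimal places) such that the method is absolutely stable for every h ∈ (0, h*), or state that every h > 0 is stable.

(-2.5000,0); λ=-7 ⇒ h* = (5/2)/7 = 0.3571.

With y'=λy (z=hλ):
  y_{n+1} = y_n + z·[9/10·y_n + 1/10·y_{n+1}] ⇒ (1 − 1/10z)y_{n+1} = (1 + 9/10z)y_n
  R(z) = (1 + 9/10z)/(1 − 1/10z).

Boundary: |R(x)|=1, x<0.
x=-0.76: |R|=0.2937
R=−1: 1+9/10x = −1+1/10x ⇒ -4/5x=2 ⇒ x=2/(-4/5)=-2.5000
Confirm numerically:
  x=-2.169: |R|=0.78240 <1
  x=-1.404: |R|=0.23115 <1
  x=-1.144: |R|=0.02656 <1
  x=-2.903: |R|=1.24986 >1
  x=-2.640: |R|=1.08861 >1
So |R|<1 on (-2.5000, 0).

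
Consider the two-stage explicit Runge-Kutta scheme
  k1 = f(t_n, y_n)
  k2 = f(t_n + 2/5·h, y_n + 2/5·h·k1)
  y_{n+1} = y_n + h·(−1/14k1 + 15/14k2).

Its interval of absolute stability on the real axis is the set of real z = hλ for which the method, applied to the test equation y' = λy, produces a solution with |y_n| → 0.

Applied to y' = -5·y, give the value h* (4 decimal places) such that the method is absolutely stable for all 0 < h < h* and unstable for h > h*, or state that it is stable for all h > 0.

(-2.3333,0); λ=-5 ⇒ h* = (7/3)/5 = 0.4667.

Test eqn y'=λy, z=hλ:
  k1=λy_n ⇒ h·k1=z·y_n;  k2=λ(1+2/5z)y_n ⇒ h·k2=z(1+2/5z)y_n
  y_{n+1}/y_n = 1 − 1/14z + 15/14z(1+2/5z) = 1 + z + 3/7z²
  Hence R(z) = 1 + z + 3/7z².

Find x<0 with |R(x)|<1.
x=-0.77: |R|=0.4841
R=1: x+3/7x²=0 ⇒ x=−7/3=-2.3333; min R=1−1/(4·3/7)=0.4167>−1
Confirm numerically:
  x=-2.064: |R|=0.76176 <1
  x=-1.694: |R|=0.53584 <1
  x=-1.119: |R|=0.41764 <1
  x=-1.012: |R|=0.42692 <1
  x=-2.783: |R|=1.53632 >1
  x=-2.426: |R|=1.09635 >1
Interval (-2.3333, 0).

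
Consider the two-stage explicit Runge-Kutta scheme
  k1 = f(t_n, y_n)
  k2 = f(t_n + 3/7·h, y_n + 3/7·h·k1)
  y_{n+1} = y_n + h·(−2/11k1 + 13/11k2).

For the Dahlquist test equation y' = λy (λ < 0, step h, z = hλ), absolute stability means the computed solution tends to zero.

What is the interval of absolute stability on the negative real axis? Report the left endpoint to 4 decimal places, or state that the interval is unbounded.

(-1.9744, 0).

Test eqn y'=λy, z=hλ:
  k1=λy_n ⇒ h·k1=z·y_n;  k2=λ(1+3/7z)y_n ⇒ h·k2=z(1+3/7z)y_n
  y_{n+1}/y_n = 1 − 2/11z + 13/11z(1+3/7z) = 1 + z + 39/77z²
  R(z) = 1 + z + 39/77z².

Find x<0 with |R(x)|<1.
x=-1.41: |R|=0.5970
R=1: x+39/77x²=0 ⇒ x=−77/39=-1.9744; min R=1−1/(4·39/77)=0.5064>−1
Confirm numerically:
  x=-1.674: |R|=0.74533 <1
  x=-1.449: |R|=0.61443 <1
  x=-1.099: |R|=0.51274 <1
  x=-0.826: |R|=0.51957 <1
  x=-2.490: |R|=1.65031 >1
  x=-2.466: |R|=1.61407 >1
  x=-2.326: |R|=1.41427 >1
So |R|<1 on (-1.9744, 0).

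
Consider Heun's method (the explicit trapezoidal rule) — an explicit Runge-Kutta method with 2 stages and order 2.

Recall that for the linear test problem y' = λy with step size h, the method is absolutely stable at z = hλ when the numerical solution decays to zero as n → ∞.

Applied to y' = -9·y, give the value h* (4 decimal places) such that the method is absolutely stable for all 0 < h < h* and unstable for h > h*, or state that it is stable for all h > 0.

(-2.0000,0); λ=-9 ⇒ h* = 0.2222.

Set f=λy, z=hλ:
  order 2, 2-stage ⇒ R(z)=1+z+z^2/2
  (e.g. R(-1.32)=0.55120, |R|=0.55120)

Boundary: |R(x)|=1, x<0.
x=-1.32: |R|=0.5512
|R(-2.1)|=1.1050 |R(-1.04)|=0.5008 |R(-0.72)|=0.5392
Bisect:
  x_lo=-2.5322 |R|=1.6739  x_hi=-0.0938 |R|=0.9106
  mid=-1.31301 |R|=0.54899 →hi
  mid=-1.92263 |R|=0.92562 →hi
  mid=-2.22743 |R|=1.25330 →lo
  mid=-2.07503 |R|=1.07784 →lo
  mid=-1.99883 |R|=0.99883 →hi
  mid=-2.03693 |R|=1.03761 →lo
  mid=-2.01788 |R|=1.01804 →lo
  mid=-2.00835 |R|=1.00839 →lo
  mid=-2.00359 |R|=1.00360 →lo
  mid=-2.00121 |R|=1.00121 →lo
  ...
  [-2.00002,-1.99987] ⇒ x*=-2.0000
Stable set (-2.0000, 0).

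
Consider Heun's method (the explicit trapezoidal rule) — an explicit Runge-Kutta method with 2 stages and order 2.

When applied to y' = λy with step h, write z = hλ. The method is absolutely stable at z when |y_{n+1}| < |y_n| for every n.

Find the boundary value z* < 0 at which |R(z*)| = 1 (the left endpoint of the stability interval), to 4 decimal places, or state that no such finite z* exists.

With y'=λy (z=hλ):
  order 2, 2-stage ⇒ R(z)=1+z+z^2/2
  (e.g. R(-0.8)=0.52000, |R|=0.52000)

Find x<0 with |R(x)|<1.
x=-0.8: |R|=0.5200
|R(-2.36)|=1.4248 |R(-2.09)|=1.0940 |R(-1.31)|=0.5481
Bisect:
  x_lo=-2.3324 |R|=1.3876  x_hi=-0.2739 |R|=0.7636
  mid=-1.30314 |R|=0.54595 →hi
  mid=-1.81776 |R|=0.83437 →hi
  mid=-2.07508 |R|=1.07789 →lo
  mid=-1.94642 |R|=0.94786 →hi
  mid=-2.01075 |R|=1.01081 →lo
  mid=-1.97858 |R|=0.97881 →hi
  mid=-1.99467 |R|=0.99468 →hi
  mid=-2.00271 |R|=1.00271 →lo
  mid=-1.99869 |R|=0.99869 →hi
  mid=-2.00070 |R|=1.00070 →lo
  ...
  [-2.00007,-1.99994] ⇒ x*=-2.0000
Stable set (-2.0000, 0).

z* = -2.0000.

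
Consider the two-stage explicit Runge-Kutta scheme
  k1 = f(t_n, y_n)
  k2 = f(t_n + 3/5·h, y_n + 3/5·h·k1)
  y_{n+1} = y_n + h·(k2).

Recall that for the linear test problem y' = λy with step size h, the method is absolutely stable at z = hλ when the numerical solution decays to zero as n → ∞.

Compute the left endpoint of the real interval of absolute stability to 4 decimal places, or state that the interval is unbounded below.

z* = -1.6667.

Set f=λy, z=hλ:
  k1=λy_n ⇒ h·k1=z·y_n;  k2=λ(1+3/5z)y_n ⇒ h·k2=z(1+3/5z)y_n
  y_{n+1}/y_n = 1 + z(1+3/5z) = 1 + z + 3/5z²
  R(z) = 1 + z + 3/5z².

Need |R(x)|<1, x<0.
x=-0.64: |R|=0.6058
R=1: x+3/5x²=0 ⇒ x=−5/3=-1.6667; min R=1−1/(4·3/5)=0.5833>−1
Confirm numerically:
  x=-1.541: |R|=0.88381 <1
  x=-1.019: |R|=0.60402 <1
  x=-0.948: |R|=0.59122 <1
  x=-2.125: |R|=1.58437 >1
  x=-2.123: |R|=1.58128 >1
  x=-2.081: |R|=1.51734 >1
Stable set (-1.6667, 0).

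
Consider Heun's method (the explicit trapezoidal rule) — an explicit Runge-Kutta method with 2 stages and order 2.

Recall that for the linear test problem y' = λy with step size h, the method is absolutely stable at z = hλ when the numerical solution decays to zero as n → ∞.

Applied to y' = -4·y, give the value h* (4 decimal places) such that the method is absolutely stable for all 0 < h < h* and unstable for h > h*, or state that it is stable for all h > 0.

(-2.0000,0); λ=-4 ⇒ h* = 0.5000.

Test eqn y'=λy, z=hλ:
  order 2, 2-stage ⇒ R(z)=1+z+z^2/2
  (e.g. R(-1.75)=0.78125, |R|=0.78125)

Solve |R(x)|<1 on ℝ⁻.
x=-1.75: |R|=0.7812
|R(-2.09)|=1.0940 |R(-1.35)|=0.5613 |R(-0.74)|=0.5338
Bisect:
  x_lo=-2.6785 |R|=1.9087  x_hi=-0.2954 |R|=0.7483
  mid=-1.48695 |R|=0.61856 →hi
  mid=-2.08275 |R|=1.08617 →lo
  mid=-1.78485 |R|=0.80799 →hi
  mid=-1.93380 |R|=0.93599 →hi
  mid=-2.00827 |R|=1.00831 →lo
  mid=-1.97103 |R|=0.97145 →hi
  mid=-1.98965 |R|=0.98971 →hi
  mid=-1.99896 |R|=0.99896 →hi
  ...
  [-2.00013,-1.99998] ⇒ x*=-2.0000
Interval (-2.0000, 0).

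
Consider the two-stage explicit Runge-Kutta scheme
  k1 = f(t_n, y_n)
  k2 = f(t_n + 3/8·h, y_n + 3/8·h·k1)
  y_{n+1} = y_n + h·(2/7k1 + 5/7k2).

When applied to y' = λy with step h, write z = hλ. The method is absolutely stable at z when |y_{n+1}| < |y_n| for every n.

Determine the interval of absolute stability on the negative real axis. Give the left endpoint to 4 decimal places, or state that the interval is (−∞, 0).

(-3.7333, 0).

With y'=λy (z=hλ):
  k1=λy_n ⇒ h·k1=z·y_n;  k2=λ(1+3/8z)y_n ⇒ h·k2=z(1+3/8z)y_n
  y_{n+1}/y_n = 1 + 2/7z + 5/7z(1+3/8z) = 1 + z + 15/56z²
  Hence R(z) = 1 + z + 15/56z².

Solve |R(x)|<1 on ℝ⁻.
x=-1.22: |R|=0.1787
R=1: x+15/56x²=0 ⇒ x=−56/15=-3.7333; min R=1−1/(4·15/56)=0.0667>−1
Confirm numerically:
  x=-2.189: |R|=0.09450 <1
  x=-2.050: |R|=0.07567 <1
  x=-1.652: |R|=0.07901 <1
  x=-4.136: |R|=1.44610 >1
  x=-4.042: |R|=1.33419 >1
So |R|<1 on (-3.7333, 0).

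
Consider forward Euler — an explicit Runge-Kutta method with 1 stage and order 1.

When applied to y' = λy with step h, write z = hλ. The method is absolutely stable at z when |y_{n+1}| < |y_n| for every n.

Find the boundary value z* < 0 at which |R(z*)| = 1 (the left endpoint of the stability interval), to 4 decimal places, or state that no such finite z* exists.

z* = -2.0000.

With y'=λy (z=hλ):
  order 1, 1-stage ⇒ R(z)=1+z
  (e.g. R(-1.6)=-0.60000, |R|=0.60000)

Boundary: |R(x)|=1, x<0.
x=-1.6: |R|=0.6000
|R(-1.45)|=0.4500 |R(-1.4)|=0.4000 |R(-1.05)|=0.0500
Bisect:
  x_lo=-2.4799 |R|=1.4799  x_hi=-0.1612 |R|=0.8388
  mid=-1.32056 |R|=0.32056 →hi
  mid=-1.90025 |R|=0.90025 →hi
  mid=-2.19009 |R|=1.19009 →lo
  mid=-2.04517 |R|=1.04517 →lo
  mid=-1.97271 |R|=0.97271 →hi
  mid=-2.00894 |R|=1.00894 →lo
  mid=-1.99082 |R|=0.99082 →hi
  mid=-1.99988 |R|=0.99988 →hi
  ...
  [-2.00002,-1.99988] ⇒ x*=-2.0000
So |R|<1 on (-2.0000, 0).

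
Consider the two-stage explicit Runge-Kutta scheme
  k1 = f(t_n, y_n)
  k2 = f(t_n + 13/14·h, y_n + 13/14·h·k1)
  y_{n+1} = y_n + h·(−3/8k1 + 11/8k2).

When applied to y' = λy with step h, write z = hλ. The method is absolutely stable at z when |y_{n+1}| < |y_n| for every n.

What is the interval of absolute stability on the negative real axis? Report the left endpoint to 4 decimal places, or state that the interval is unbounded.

z∈(-0.7832,0).

On y'=λy, z=hλ:
  k1=λy_n ⇒ h·k1=z·y_n;  k2=λ(1+13/14z)y_n ⇒ h·k2=z(1+13/14z)y_n
  y_{n+1}/y_n = 1 − 3/8z + 11/8z(1+13/14z) = 1 + z + 143/112z²
  Hence R(z) = 1 + z + 143/112z².

Need |R(x)|<1, x<0.
x=-1.32: |R|=1.9047
R=1: x+143/112x²=0 ⇒ x=−112/143=-0.7832; min R=1−1/(4·143/112)=0.8042>−1
Confirm numerically:
  x=-0.761: |R|=0.97841 <1
  x=-0.624: |R|=0.87315 <1
  x=-0.473: |R|=0.81265 <1
  x=-0.441: |R|=0.80731 <1
  x=-1.046: |R|=1.35095 >1
  x=-0.894: |R|=1.12645 >1
So |R|<1 on (-0.7832, 0).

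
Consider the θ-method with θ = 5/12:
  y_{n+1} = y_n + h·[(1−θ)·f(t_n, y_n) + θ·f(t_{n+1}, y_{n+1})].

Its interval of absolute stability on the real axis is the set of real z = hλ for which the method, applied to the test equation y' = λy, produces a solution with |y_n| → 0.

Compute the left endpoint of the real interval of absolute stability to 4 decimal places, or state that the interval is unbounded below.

left endpoint -12.0000.

On y'=λy, z=hλ:
  y_{n+1} = y_n + z·[7/12·y_n + 5/12·y_{n+1}] ⇒ (1 − 5/12z)y_{n+1} = (1 + 7/12z)y_n
  Hence R(z) = (1 + 7/12z)/(1 − 5/12z).

Boundary: |R(x)|=1, x<0.
x=-0.36: |R|=0.6870
R=−1: 1+7/12x = −1+5/12x ⇒ -1/6x=2 ⇒ x=2/(-1/6)=-12.0000
Confirm numerically:
  x=-11.227: |R|=0.97731 <1
  x=-11.040: |R|=0.97143 <1
  x=-7.839: |R|=0.83745 <1
  x=-5.207: |R|=0.64280 <1
  x=-12.331: |R|=1.00899 >1
  x=-12.022: |R|=1.00061 >1
So |R|<1 on (-12.0000, 0).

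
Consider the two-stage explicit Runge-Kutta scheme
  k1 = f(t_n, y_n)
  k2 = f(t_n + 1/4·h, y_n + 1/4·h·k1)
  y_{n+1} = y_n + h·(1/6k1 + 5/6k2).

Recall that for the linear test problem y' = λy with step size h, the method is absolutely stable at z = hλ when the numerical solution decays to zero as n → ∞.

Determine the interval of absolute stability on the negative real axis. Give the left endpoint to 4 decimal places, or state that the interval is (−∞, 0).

With y'=λy (z=hλ):
  k1=λy_n ⇒ h·k1=z·y_n;  k2=λ(1+1/4z)y_n ⇒ h·k2=z(1+1/4z)y_n
  y_{n+1}/y_n = 1 + 1/6z + 5/6z(1+1/4z) = 1 + z + 5/24z²
  so R(z) = 1 + z + 5/24z².

Need |R(x)|<1, x<0.
x=-1.54: |R|=0.0459
R=1: x+5/24x²=0 ⇒ x=−24/5=-4.8000; min R=1−1/(4·5/24)=-0.2000>−1
Confirm numerically:
  x=-4.773: |R|=0.97315 <1
  x=-4.384: |R|=0.62005 <1
  x=-2.302: |R|=0.19800 <1
  x=-2.087: |R|=0.17959 <1
  x=-5.374: |R|=1.64264 >1
  x=-5.127: |R|=1.34928 >1
Stable set (-4.8000, 0).

z∈(-4.8000,0).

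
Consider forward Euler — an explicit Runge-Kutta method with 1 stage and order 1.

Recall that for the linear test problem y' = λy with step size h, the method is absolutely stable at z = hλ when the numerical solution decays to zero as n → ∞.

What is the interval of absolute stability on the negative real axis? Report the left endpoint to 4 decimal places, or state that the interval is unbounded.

(-2.0000, 0).

Test eqn y'=λy, z=hλ:
  order 1, 1-stage ⇒ R(z)=1+z
  (e.g. R(-0.72)=0.28000, |R|=0.28000)

Boundary: |R(x)|=1, x<0.
x=-0.72: |R|=0.2800
|R(-2.18)|=1.1800 |R(-2.05)|=1.0500 |R(-1.46)|=0.4600
Bisect:
  x_lo=-2.4799 |R|=1.4799  x_hi=-0.3196 |R|=0.6804
  mid=-1.39975 |R|=0.39975 →hi
  mid=-1.93984 |R|=0.93984 →hi
  mid=-2.20988 |R|=1.20988 →lo
  mid=-2.07486 |R|=1.07486 →lo
  mid=-2.00735 |R|=1.00735 →lo
  mid=-1.97359 |R|=0.97359 →hi
  mid=-1.99047 |R|=0.99047 →hi
  mid=-1.99891 |R|=0.99891 →hi
  mid=-2.00313 |R|=1.00313 →lo
  mid=-2.00102 |R|=1.00102 →lo
  ...
  [-2.00010,-1.99996] ⇒ x*=-2.0000
Stable set (-2.0000, 0).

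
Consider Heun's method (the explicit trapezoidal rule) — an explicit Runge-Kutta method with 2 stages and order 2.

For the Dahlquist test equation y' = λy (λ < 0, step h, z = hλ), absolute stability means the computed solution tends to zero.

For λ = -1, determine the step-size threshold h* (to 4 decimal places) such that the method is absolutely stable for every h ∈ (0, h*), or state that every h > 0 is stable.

Test eqn y'=λy, z=hλ:
  order 2, 2-stage ⇒ R(z)=1+z+z^2/2
  (e.g. R(-1.28)=0.53920, |R|=0.53920)

Boundary: |R(x)|=1, x<0.
x=-1.28: |R|=0.5392
|R(-1.3)|=0.5450 |R(-0.87)|=0.5085 |R(-0.85)|=0.5112
Bisect:
  x_lo=-2.5419 |R|=1.6887  x_hi=-0.1471 |R|=0.8638
  mid=-1.34449 |R|=0.55934 →hi
  mid=-1.94320 |R|=0.94481 →hi
  mid=-2.24255 |R|=1.27197 →lo
  mid=-2.09287 |R|=1.09719 →lo
  mid=-2.01804 |R|=1.01820 →lo
  mid=-1.98062 |R|=0.98080 →hi
  mid=-1.99933 |R|=0.99933 →hi
  mid=-2.00868 |R|=1.00872 →lo
  mid=-2.00400 |R|=1.00401 →lo
  ...
  [-2.00006,-1.99991] ⇒ x*=-2.0000
Stable set (-2.0000, 0).

(-2.0000,0); λ=-1 ⇒ h* = 2.0000.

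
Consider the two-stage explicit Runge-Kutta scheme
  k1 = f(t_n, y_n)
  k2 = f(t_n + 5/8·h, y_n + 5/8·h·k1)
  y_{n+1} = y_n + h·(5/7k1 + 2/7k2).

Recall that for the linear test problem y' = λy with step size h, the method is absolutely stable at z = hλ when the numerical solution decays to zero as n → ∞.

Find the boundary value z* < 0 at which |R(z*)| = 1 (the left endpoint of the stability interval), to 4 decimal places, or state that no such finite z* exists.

On y'=λy, z=hλ:
  k1=λy_n ⇒ h·k1=z·y_n;  k2=λ(1+5/8z)y_n ⇒ h·k2=z(1+5/8z)y_n
  y_{n+1}/y_n = 1 + 5/7z + 2/7z(1+5/8z) = 1 + z + 5/28z²
  so R(z) = 1 + z + 5/28z².

Solve |R(x)|<1 on ℝ⁻.
x=-1.06: |R|=0.1406
R=1: x+5/28x²=0 ⇒ x=−28/5=-5.6000; min R=1−1/(4·5/28)=-0.4000>−1
Confirm numerically:
  x=-4.193: |R|=0.05349 <1
  x=-3.051: |R|=0.38875 <1
  x=-2.278: |R|=0.35134 <1
  x=-6.083: |R|=1.52466 >1
  x=-5.865: |R|=1.27754 >1
  x=-5.702: |R|=1.10386 >1
So |R|<1 on (-5.6000, 0).

z* = -5.6000.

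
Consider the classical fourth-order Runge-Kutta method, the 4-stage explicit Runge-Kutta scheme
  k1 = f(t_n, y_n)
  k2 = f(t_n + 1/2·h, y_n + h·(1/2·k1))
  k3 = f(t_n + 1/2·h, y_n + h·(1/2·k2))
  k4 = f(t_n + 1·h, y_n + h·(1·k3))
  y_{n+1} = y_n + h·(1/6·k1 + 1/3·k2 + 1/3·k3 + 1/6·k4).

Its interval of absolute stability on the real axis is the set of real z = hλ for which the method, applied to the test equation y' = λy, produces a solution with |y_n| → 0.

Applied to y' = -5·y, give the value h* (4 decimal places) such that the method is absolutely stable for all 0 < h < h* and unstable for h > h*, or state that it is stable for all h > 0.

With y'=λy (z=hλ):
  order 4, 4-stage ⇒ R(z)=1+z+z^2/2+z^3/6+z^4/24
  (e.g. R(-1.1)=0.34417, |R|=0.34417)

Find x<0 with |R(x)|<1.
x=-1.1: |R|=0.3442
|R(-2.56)|=0.7102 |R(-1.33)|=0.2927 |R(-1.13)|=0.3359
Bisect:
  x_lo=-3.4914 |R|=2.7016  x_hi=-0.3032 |R|=0.7384
  mid=-1.89731 |R|=0.30420 →hi
  mid=-2.69435 |R|=0.87132 →hi
  mid=-3.09287 |R|=1.57179 →lo
  mid=-2.89361 |R|=1.17597 →lo
  mid=-2.79398 |R|=1.01317 →lo
  mid=-2.74416 |R|=0.93974 →hi
  mid=-2.76907 |R|=0.97582 →hi
  mid=-2.78152 |R|=0.99433 →hi
  ...
  [-2.78542,-2.78522] ⇒ x*=-2.7853
Stable set (-2.7853, 0).

(-2.7853,0); λ=-5 ⇒ h* = 0.5571.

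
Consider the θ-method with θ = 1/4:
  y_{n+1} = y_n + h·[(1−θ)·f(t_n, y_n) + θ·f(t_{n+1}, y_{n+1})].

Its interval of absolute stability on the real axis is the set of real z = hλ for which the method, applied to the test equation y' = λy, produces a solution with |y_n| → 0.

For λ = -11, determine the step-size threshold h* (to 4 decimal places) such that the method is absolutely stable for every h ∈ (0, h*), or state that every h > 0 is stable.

(-4.0000,0); λ=-11 ⇒ h* = (4)/11 = 0.3636.

With y'=λy (z=hλ):
  y_{n+1} = y_n + z·[3/4·y_n + 1/4·y_{n+1}] ⇒ (1 − 1/4z)y_{n+1} = (1 + 3/4z)y_n
  ⇒ R(z) = (1 + 3/4z)/(1 − 1/4z).

Boundary: |R(x)|=1, x<0.
x=-0.77: |R|=0.3543
R=−1: 1+3/4x = −1+1/4x ⇒ -1/2x=2 ⇒ x=2/(-1/2)=-4.0000
Confirm numerically:
  x=-3.170: |R|=0.76848 <1
  x=-2.957: |R|=0.70016 <1
  x=-2.120: |R|=0.38562 <1
  x=-2.098: |R|=0.37619 <1
  x=-4.407: |R|=1.09682 >1
  x=-4.157: |R|=1.03849 >1
  x=-4.035: |R|=1.00871 >1
Stable set (-4.0000, 0).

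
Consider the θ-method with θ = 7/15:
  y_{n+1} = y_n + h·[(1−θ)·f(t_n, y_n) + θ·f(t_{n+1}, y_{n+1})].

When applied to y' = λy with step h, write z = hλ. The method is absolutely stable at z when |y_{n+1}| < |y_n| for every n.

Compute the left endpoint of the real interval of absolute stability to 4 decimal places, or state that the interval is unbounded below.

left endpoint -30.0000.

Test eqn y'=λy, z=hλ:
  y_{n+1} = y_n + z·[8/15·y_n + 7/15·y_{n+1}] ⇒ (1 − 7/15z)y_{n+1} = (1 + 8/15z)y_n
  Hence R(z) = (1 + 8/15z)/(1 − 7/15z).

Boundary: |R(x)|=1, x<0.
x=-1.73: |R|=0.0428
R=−1: 1+8/15x = −1+7/15x ⇒ -1/15x=2 ⇒ x=2/(-1/15)=-30.0000
Confirm numerically:
  x=-27.629: |R|=0.98862 <1
  x=-18.124: |R|=0.91629 <1
  x=-12.294: |R|=0.82479 <1
  x=-30.400: |R|=1.00176 >1
  x=-30.249: |R|=1.00110 >1
  x=-30.139: |R|=1.00062 >1
Interval (-30.0000, 0).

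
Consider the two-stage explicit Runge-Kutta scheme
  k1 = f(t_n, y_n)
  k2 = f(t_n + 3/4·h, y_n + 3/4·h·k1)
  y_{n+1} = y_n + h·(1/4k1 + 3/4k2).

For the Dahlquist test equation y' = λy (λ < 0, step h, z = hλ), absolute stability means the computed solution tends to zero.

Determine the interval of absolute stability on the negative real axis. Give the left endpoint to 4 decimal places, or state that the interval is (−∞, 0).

(-1.7778, 0).

On y'=λy, z=hλ:
  k1=λy_n ⇒ h·k1=z·y_n;  k2=λ(1+3/4z)y_n ⇒ h·k2=z(1+3/4z)y_n
  y_{n+1}/y_n = 1 + 1/4z + 3/4z(1+3/4z) = 1 + z + 9/16z²
  ⇒ R(z) = 1 + z + 9/16z².

Boundary: |R(x)|=1, x<0.
x=-0.4: |R|=0.6900
R=1: x+9/16x²=0 ⇒ x=−16/9=-1.7778; min R=1−1/(4·9/16)=0.5556>−1
Confirm numerically:
  x=-1.705: |R|=0.93020 <1
  x=-1.462: |R|=0.74031 <1
  x=-1.264: |R|=0.63470 <1
  x=-1.105: |R|=0.58183 <1
  x=-2.327: |R|=1.71890 >1
  x=-2.220: |R|=1.55222 >1
  x=-2.194: |R|=1.51367 >1
Interval (-1.7778, 0).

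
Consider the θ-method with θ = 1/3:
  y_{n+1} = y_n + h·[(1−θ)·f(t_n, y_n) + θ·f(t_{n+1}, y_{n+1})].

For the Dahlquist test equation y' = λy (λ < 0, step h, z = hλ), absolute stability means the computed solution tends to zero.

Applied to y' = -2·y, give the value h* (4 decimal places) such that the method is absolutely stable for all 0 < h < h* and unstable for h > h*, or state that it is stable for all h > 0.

Set f=λy, z=hλ:
  y_{n+1} = y_n + z·[2/3·y_n + 1/3·y_{n+1}] ⇒ (1 − 1/3z)y_{n+1} = (1 + 2/3z)y_n
  R(z) = (1 + 2/3z)/(1 − 1/3z).

Need |R(x)|<1, x<0.
x=-1.47: |R|=0.0134
R=−1: 1+2/3x = −1+1/3x ⇒ -1/3x=2 ⇒ x=2/(-1/3)=-6.0000
Confirm numerically:
  x=-4.279: |R|=0.76357 <1
  x=-4.271: |R|=0.76221 <1
  x=-3.888: |R|=0.69338 <1
  x=-3.623: |R|=0.64110 <1
  x=-6.535: |R|=1.05611 >1
  x=-6.461: |R|=1.04873 >1
  x=-6.372: |R|=1.03969 >1
Stable set (-6.0000, 0).

(-6.0000,0); λ=-2 ⇒ h* = (6)/2 = 3.0000.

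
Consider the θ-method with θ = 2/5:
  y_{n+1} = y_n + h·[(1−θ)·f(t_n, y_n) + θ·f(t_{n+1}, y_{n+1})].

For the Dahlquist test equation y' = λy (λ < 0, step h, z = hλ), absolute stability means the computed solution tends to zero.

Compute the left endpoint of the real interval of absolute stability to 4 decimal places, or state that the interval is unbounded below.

left endpoint -10.0000.

Set f=λy, z=hλ:
  y_{n+1} = y_n + z·[3/5·y_n + 2/5·y_{n+1}] ⇒ (1 − 2/5z)y_{n+1} = (1 + 3/5z)y_n
  R(z) = (1 + 3/5z)/(1 − 2/5z).

Boundary: |R(x)|=1, x<0.
x=-0.42: |R|=0.6404
R=−1: 1+3/5x = −1+2/5x ⇒ -1/5x=2 ⇒ x=2/(-1/5)=-10.0000
Confirm numerically:
  x=-9.557: |R|=0.98163 <1
  x=-8.854: |R|=0.94953 <1
  x=-7.142: |R|=0.85179 <1
  x=-10.261: |R|=1.01023 >1
  x=-10.234: |R|=1.00919 >1
Interval (-10.0000, 0).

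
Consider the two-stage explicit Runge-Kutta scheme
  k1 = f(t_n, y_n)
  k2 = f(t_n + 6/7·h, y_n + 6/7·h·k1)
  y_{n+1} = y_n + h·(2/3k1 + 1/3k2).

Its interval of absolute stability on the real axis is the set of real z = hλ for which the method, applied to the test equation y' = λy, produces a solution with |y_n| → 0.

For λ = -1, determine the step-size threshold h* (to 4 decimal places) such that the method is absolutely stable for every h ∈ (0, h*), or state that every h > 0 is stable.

(-3.5000,0); λ=-1 ⇒ h* = (7/2)/1 = 3.5000.

With y'=λy (z=hλ):
  k1=λy_n ⇒ h·k1=z·y_n;  k2=λ(1+6/7z)y_n ⇒ h·k2=z(1+6/7z)y_n
  y_{n+1}/y_n = 1 + 2/3z + 1/3z(1+6/7z) = 1 + z + 2/7z²
  R(z) = 1 + z + 2/7z².

Boundary: |R(x)|=1, x<0.
x=-1.76: |R|=0.1250
R=1: x+2/7x²=0 ⇒ x=−7/2=-3.5000; min R=1−1/(4·2/7)=0.1250>−1
Confirm numerically:
  x=-3.184: |R|=0.71253 <1
  x=-2.845: |R|=0.46758 <1
  x=-2.619: |R|=0.34076 <1
  x=-1.576: |R|=0.13365 <1
  x=-4.057: |R|=1.64564 >1
  x=-3.982: |R|=1.54838 >1
  x=-3.908: |R|=1.45556 >1
Interval (-3.5000, 0).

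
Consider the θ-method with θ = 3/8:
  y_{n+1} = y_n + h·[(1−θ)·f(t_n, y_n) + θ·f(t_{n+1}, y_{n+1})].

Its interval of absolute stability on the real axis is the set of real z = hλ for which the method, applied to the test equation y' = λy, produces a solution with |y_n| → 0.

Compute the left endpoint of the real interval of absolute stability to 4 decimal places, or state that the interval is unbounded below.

Test eqn y'=λy, z=hλ:
  y_{n+1} = y_n + z·[5/8·y_n + 3/8·y_{n+1}] ⇒ (1 − 3/8z)y_{n+1} = (1 + 5/8z)y_n
  R(z) = (1 + 5/8z)/(1 − 3/8z).

Need |R(x)|<1, x<0.
x=-1.42: |R|=0.0734
R=−1: 1+5/8x = −1+3/8x ⇒ -1/4x=2 ⇒ x=2/(-1/4)=-8.0000
Confirm numerically:
  x=-6.502: |R|=0.89108 <1
  x=-6.171: |R|=0.86203 <1
  x=-5.837: |R|=0.83043 <1
  x=-4.381: |R|=0.65766 <1
  x=-8.271: |R|=1.01652 >1
  x=-8.088: |R|=1.00545 >1
  x=-8.022: |R|=1.00137 >1
Stable set (-8.0000, 0).

left endpoint -8.0000.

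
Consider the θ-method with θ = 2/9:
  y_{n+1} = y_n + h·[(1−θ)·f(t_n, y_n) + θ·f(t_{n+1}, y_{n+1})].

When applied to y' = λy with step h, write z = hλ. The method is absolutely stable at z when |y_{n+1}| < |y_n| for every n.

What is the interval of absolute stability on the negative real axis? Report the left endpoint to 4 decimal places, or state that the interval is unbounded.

With y'=λy (z=hλ):
  y_{n+1} = y_n + z·[7/9·y_n + 2/9·y_{n+1}] ⇒ (1 − 2/9z)y_{n+1} = (1 + 7/9z)y_n
  so R(z) = (1 + 7/9z)/(1 − 2/9z).

Find x<0 with |R(x)|<1.
x=-0.53: |R|=0.5258
R=−1: 1+7/9x = −1+2/9x ⇒ -5/9x=2 ⇒ x=2/(-5/9)=-3.6000
Confirm numerically:
  x=-3.024: |R|=0.80861 <1
  x=-2.277: |R|=0.51195 <1
  x=-2.099: |R|=0.43135 <1
  x=-4.171: |R|=1.16463 >1
  x=-3.635: |R|=1.01076 >1
Stable set (-3.6000, 0).

z∈(-3.6000,0).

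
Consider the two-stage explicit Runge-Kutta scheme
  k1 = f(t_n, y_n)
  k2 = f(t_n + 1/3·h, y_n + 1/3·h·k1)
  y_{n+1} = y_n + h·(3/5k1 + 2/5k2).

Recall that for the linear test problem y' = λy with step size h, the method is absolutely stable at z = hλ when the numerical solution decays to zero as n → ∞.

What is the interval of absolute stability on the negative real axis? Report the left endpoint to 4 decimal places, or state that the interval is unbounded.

(-7.5000, 0).

With y'=λy (z=hλ):
  k1=λy_n ⇒ h·k1=z·y_n;  k2=λ(1+1/3z)y_n ⇒ h·k2=z(1+1/3z)y_n
  y_{n+1}/y_n = 1 + 3/5z + 2/5z(1+1/3z) = 1 + z + 2/15z²
  ⇒ R(z) = 1 + z + 2/15z².

Boundary: |R(x)|=1, x<0.
x=-0.78: |R|=0.3011
R=1: x+2/15x²=0 ⇒ x=−15/2=-7.5000; min R=1−1/(4·2/15)=-0.8750>−1
Confirm numerically:
  x=-5.370: |R|=0.52508 <1
  x=-4.711: |R|=0.75186 <1
  x=-3.163: |R|=0.82906 <1
  x=-8.083: |R|=1.62832 >1
  x=-7.527: |R|=1.02710 >1
Interval (-7.5000, 0).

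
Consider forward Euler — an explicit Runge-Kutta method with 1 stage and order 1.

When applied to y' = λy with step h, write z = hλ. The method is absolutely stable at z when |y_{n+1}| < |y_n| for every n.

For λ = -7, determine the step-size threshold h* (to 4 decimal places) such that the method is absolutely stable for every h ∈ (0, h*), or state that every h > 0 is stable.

Test eqn y'=λy, z=hλ:
  order 1, 1-stage ⇒ R(z)=1+z
  (e.g. R(-0.51)=0.49000, |R|=0.49000)

Boundary: |R(x)|=1, x<0.
x=-0.51: |R|=0.4900
|R(-1.63)|=0.6300 |R(-1.36)|=0.3600 |R(-0.78)|=0.2200
Bisect:
  x_lo=-2.8053 |R|=1.8053  x_hi=-0.1708 |R|=0.8292
  mid=-1.48805 |R|=0.48805 →hi
  mid=-2.14669 |R|=1.14669 →lo
  mid=-1.81737 |R|=0.81737 →hi
  mid=-1.98203 |R|=0.98203 →hi
  mid=-2.06436 |R|=1.06436 →lo
  mid=-2.02319 |R|=1.02319 →lo
  mid=-2.00261 |R|=1.00261 →lo
  mid=-1.99232 |R|=0.99232 →hi
  ...
  [-2.00004,-1.99988] ⇒ x*=-2.0000
So |R|<1 on (-2.0000, 0).

(-2.0000,0); λ=-7 ⇒ h* = 0.2857.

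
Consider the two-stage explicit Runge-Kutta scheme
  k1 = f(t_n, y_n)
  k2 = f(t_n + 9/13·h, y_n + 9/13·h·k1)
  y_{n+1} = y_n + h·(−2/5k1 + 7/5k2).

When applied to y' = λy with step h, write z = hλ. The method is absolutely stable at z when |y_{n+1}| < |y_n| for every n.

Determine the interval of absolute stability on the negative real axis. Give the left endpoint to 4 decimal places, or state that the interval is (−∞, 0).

With y'=λy (z=hλ):
  k1=λy_n ⇒ h·k1=z·y_n;  k2=λ(1+9/13z)y_n ⇒ h·k2=z(1+9/13z)y_n
  y_{n+1}/y_n = 1 − 2/5z + 7/5z(1+9/13z) = 1 + z + 63/65z²
  so R(z) = 1 + z + 63/65z².

Need |R(x)|<1, x<0.
x=-0.4: |R|=0.7551
R=1: x+63/65x²=0 ⇒ x=−65/63=-1.0317; min R=1−1/(4·63/65)=0.7421>−1
Confirm numerically:
  x=-0.933: |R|=0.91070 <1
  x=-0.910: |R|=0.89262 <1
  x=-0.442: |R|=0.74735 <1
  x=-1.572: |R|=1.82315 >1
  x=-1.286: |R|=1.31691 >1
Stable set (-1.0317, 0).

z∈(-1.0317,0).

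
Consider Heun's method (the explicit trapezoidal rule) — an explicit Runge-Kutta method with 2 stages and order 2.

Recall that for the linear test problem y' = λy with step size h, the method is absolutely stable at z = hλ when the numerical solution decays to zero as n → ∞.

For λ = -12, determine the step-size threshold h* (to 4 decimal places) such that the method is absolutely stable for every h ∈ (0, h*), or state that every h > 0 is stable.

On y'=λy, z=hλ:
  order 2, 2-stage ⇒ R(z)=1+z+z^2/2
  (e.g. R(-0.67)=0.55445, |R|=0.55445)

Need |R(x)|<1, x<0.
x=-0.67: |R|=0.5544
|R(-2.24)|=1.2688 |R(-0.78)|=0.5242 |R(-0.71)|=0.5421
Bisect:
  x_lo=-2.6549 |R|=1.8694  x_hi=-0.0726 |R|=0.9301
  mid=-1.36373 |R|=0.56615 →hi
  mid=-2.00932 |R|=1.00937 →lo
  mid=-1.68653 |R|=0.73566 →hi
  mid=-1.84793 |R|=0.85949 →hi
  mid=-1.92863 |R|=0.93117 →hi
  mid=-1.96897 |R|=0.96946 →hi
  mid=-1.98915 |R|=0.98921 →hi
  mid=-1.99924 |R|=0.99924 →hi
  mid=-2.00428 |R|=1.00429 →lo
  mid=-2.00176 |R|=1.00176 →lo
  ...
  [-2.00002,-1.99987] ⇒ x*=-2.0000
Interval (-2.0000, 0).

(-2.0000,0); λ=-12 ⇒ h* = 0.1667.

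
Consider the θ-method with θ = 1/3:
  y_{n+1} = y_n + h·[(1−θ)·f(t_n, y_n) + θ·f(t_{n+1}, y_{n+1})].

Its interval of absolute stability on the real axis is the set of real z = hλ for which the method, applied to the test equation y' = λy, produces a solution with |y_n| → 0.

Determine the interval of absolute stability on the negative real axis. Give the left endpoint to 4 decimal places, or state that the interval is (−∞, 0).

With y'=λy (z=hλ):
  y_{n+1} = y_n + z·[2/3·y_n + 1/3·y_{n+1}] ⇒ (1 − 1/3z)y_{n+1} = (1 + 2/3z)y_n
  Hence R(z) = (1 + 2/3z)/(1 − 1/3z).

Need |R(x)|<1, x<0.
x=-1.32: |R|=0.0833
R=−1: 1+2/3x = −1+1/3x ⇒ -1/3x=2 ⇒ x=2/(-1/3)=-6.0000
Confirm numerically:
  x=-5.212: |R|=0.90404 <1
  x=-4.971: |R|=0.87091 <1
  x=-4.739: |R|=0.83706 <1
  x=-2.973: |R|=0.49322 <1
  x=-6.595: |R|=1.06201 >1
  x=-6.559: |R|=1.05848 >1
So |R|<1 on (-6.0000, 0).

(-6.0000, 0).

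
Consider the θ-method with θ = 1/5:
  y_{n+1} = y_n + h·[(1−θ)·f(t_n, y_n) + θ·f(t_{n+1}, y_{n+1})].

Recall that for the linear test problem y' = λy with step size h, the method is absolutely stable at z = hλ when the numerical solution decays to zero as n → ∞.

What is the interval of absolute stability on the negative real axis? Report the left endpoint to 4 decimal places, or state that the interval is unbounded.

z∈(-3.3333,0).

Test eqn y'=λy, z=hλ:
  y_{n+1} = y_n + z·[4/5·y_n + 1/5·y_{n+1}] ⇒ (1 − 1/5z)y_{n+1} = (1 + 4/5z)y_n
  ⇒ R(z) = (1 + 4/5z)/(1 − 1/5z).

Need |R(x)|<1, x<0.
x=-0.32: |R|=0.6992
R=−1: 1+4/5x = −1+1/5x ⇒ -3/5x=2 ⇒ x=2/(-3/5)=-3.3333
Confirm numerically:
  x=-2.793: |R|=0.79199 <1
  x=-2.562: |R|=0.69400 <1
  x=-2.457: |R|=0.64745 <1
  x=-2.021: |R|=0.43925 <1
  x=-3.527: |R|=1.06814 >1
  x=-3.390: |R|=1.02026 >1
So |R|<1 on (-3.3333, 0).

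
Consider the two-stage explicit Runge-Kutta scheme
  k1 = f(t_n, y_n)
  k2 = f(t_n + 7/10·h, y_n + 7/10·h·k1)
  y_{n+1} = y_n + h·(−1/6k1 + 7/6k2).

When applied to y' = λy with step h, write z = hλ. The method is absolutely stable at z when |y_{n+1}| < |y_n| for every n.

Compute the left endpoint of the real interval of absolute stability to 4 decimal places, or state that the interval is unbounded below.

z* = -1.2245.

Test eqn y'=λy, z=hλ:
  k1=λy_n ⇒ h·k1=z·y_n;  k2=λ(1+7/10z)y_n ⇒ h·k2=z(1+7/10z)y_n
  y_{n+1}/y_n = 1 − 1/6z + 7/6z(1+7/10z) = 1 + z + 49/60z²
  so R(z) = 1 + z + 49/60z².

Boundary: |R(x)|=1, x<0.
x=-0.64: |R|=0.6945
R=1: x+49/60x²=0 ⇒ x=−60/49=-1.2245; min R=1−1/(4·49/60)=0.6939>−1
Confirm numerically:
  x=-1.129: |R|=0.91196 <1
  x=-1.042: |R|=0.84471 <1
  x=-1.010: |R|=0.82308 <1
  x=-0.857: |R|=0.74280 <1
  x=-1.803: |R|=1.85183 >1
  x=-1.629: |R|=1.53814 >1
  x=-1.504: |R|=1.34331 >1
Stable set (-1.2245, 0).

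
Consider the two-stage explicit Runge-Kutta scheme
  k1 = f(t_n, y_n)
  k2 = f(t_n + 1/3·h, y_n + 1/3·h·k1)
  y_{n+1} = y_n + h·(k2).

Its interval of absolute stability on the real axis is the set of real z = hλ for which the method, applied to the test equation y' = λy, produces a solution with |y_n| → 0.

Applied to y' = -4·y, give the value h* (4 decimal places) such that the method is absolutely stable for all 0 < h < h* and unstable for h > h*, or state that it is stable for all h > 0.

(-3.0000,0); λ=-4 ⇒ h* = (3)/4 = 0.7500.

On y'=λy, z=hλ:
  k1=λy_n ⇒ h·k1=z·y_n;  k2=λ(1+1/3z)y_n ⇒ h·k2=z(1+1/3z)y_n
  y_{n+1}/y_n = 1 + z(1+1/3z) = 1 + z + 1/3z²
  Hence R(z) = 1 + z + 1/3z².

Solve |R(x)|<1 on ℝ⁻.
x=-1.47: |R|=0.2503
R=1: x+1/3x²=0 ⇒ x=−3=-3.0000; min R=1−1/(4·1/3)=0.2500>−1
Confirm numerically:
  x=-2.869: |R|=0.87472 <1
  x=-2.739: |R|=0.76171 <1
  x=-2.584: |R|=0.64169 <1
  x=-3.418: |R|=1.47624 >1
  x=-3.233: |R|=1.25110 >1
  x=-3.211: |R|=1.22584 >1
Stable set (-3.0000, 0).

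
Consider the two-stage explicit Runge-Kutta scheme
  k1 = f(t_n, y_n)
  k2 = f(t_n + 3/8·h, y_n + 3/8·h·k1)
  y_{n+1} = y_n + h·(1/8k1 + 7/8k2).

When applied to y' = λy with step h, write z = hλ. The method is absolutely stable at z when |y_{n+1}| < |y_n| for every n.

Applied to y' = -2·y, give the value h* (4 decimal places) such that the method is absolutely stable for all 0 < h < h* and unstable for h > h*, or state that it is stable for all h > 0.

(-3.0476,0); λ=-2 ⇒ h* = (64/21)/2 = 1.5238.

Set f=λy, z=hλ:
  k1=λy_n ⇒ h·k1=z·y_n;  k2=λ(1+3/8z)y_n ⇒ h·k2=z(1+3/8z)y_n
  y_{n+1}/y_n = 1 + 1/8z + 7/8z(1+3/8z) = 1 + z + 21/64z²
  R(z) = 1 + z + 21/64z².

Find x<0 with |R(x)|<1.
x=-0.42: |R|=0.6379
R=1: x+21/64x²=0 ⇒ x=−64/21=-3.0476; min R=1−1/(4·21/64)=0.2381>−1
Confirm numerically:
  x=-1.992: |R|=0.31002 <1
  x=-1.948: |R|=0.29714 <1
  x=-1.923: |R|=0.29038 <1
  x=-3.602: |R|=1.65523 >1
  x=-3.392: |R|=1.38330 >1
  x=-3.301: |R|=1.27445 >1
Stable set (-3.0476, 0).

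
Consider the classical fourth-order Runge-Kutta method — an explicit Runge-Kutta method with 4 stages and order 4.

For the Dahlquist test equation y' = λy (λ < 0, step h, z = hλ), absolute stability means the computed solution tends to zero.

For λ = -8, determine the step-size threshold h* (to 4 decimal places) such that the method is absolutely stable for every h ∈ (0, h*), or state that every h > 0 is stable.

Set f=λy, z=hλ:
  order 4, 4-stage ⇒ R(z)=1+z+z^2/2+z^3/6+z^4/24
  (e.g. R(-1.18)=0.32314, |R|=0.32314)

Need |R(x)|<1, x<0.
x=-1.18: |R|=0.3231
|R(-2.26)|=0.4569 |R(-1.78)|=0.2825 |R(-1.35)|=0.2896
Bisect:
  x_lo=-3.5353 |R|=2.8584  x_hi=-0.0667 |R|=0.9355
  mid=-1.80101 |R|=0.28555 →hi
  mid=-2.66817 |R|=0.83730 →hi
  mid=-3.10175 |R|=1.59180 →lo
  mid=-2.88496 |R|=1.16096 →lo
  mid=-2.77656 |R|=0.98692 →hi
  mid=-2.83076 |R|=1.07074 →lo
  mid=-2.80366 |R|=1.02805 →lo
  mid=-2.79011 |R|=1.00729 →lo
  mid=-2.78334 |R|=0.99706 →hi
  mid=-2.78673 |R|=1.00216 →lo
  ...
  [-2.78546,-2.78524] ⇒ x*=-2.7853
So |R|<1 on (-2.7853, 0).

(-2.7853,0); λ=-8 ⇒ h* = 0.3482.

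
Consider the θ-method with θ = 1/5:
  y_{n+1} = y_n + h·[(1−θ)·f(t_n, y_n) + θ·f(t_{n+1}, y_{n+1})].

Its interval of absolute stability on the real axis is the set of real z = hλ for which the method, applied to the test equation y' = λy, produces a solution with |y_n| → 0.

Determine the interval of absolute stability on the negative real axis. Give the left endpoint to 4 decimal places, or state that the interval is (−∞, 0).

On y'=λy, z=hλ:
  y_{n+1} = y_n + z·[4/5·y_n + 1/5·y_{n+1}] ⇒ (1 − 1/5z)y_{n+1} = (1 + 4/5z)y_n
  R(z) = (1 + 4/5z)/(1 − 1/5z).

Solve |R(x)|<1 on ℝ⁻.
x=-0.6: |R|=0.4643
R=−1: 1+4/5x = −1+1/5x ⇒ -3/5x=2 ⇒ x=2/(-3/5)=-3.3333
Confirm numerically:
  x=-3.067: |R|=0.90095 <1
  x=-3.032: |R|=0.88745 <1
  x=-2.096: |R|=0.47689 <1
  x=-3.728: |R|=1.13566 >1
  x=-3.664: |R|=1.11450 >1
  x=-3.357: |R|=1.00850 >1
Stable set (-3.3333, 0).

(-3.3333, 0).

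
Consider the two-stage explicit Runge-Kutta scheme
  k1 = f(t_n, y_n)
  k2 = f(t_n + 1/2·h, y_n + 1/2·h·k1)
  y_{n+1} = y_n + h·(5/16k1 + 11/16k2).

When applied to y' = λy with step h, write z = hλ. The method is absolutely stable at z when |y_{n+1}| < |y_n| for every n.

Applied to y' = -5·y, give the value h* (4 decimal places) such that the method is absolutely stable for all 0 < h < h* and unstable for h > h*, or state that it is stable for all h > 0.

Set f=λy, z=hλ:
  k1=λy_n ⇒ h·k1=z·y_n;  k2=λ(1+1/2z)y_n ⇒ h·k2=z(1+1/2z)y_n
  y_{n+1}/y_n = 1 + 5/16z + 11/16z(1+1/2z) = 1 + z + 11/32z²
  ⇒ R(z) = 1 + z + 11/32z².

Need |R(x)|<1, x<0.
x=-1.74: |R|=0.3007
R=1: x+11/32x²=0 ⇒ x=−32/11=-2.9091; min R=1−1/(4·11/32)=0.2727>−1
Confirm numerically:
  x=-1.717: |R|=0.29641 <1
  x=-1.611: |R|=0.28114 <1
  x=-1.408: |R|=0.27347 <1
  x=-3.431: |R|=1.61554 >1
  x=-3.045: |R|=1.14226 >1
Interval (-2.9091, 0).

(-2.9091,0); λ=-5 ⇒ h* = (32/11)/5 = 0.5818.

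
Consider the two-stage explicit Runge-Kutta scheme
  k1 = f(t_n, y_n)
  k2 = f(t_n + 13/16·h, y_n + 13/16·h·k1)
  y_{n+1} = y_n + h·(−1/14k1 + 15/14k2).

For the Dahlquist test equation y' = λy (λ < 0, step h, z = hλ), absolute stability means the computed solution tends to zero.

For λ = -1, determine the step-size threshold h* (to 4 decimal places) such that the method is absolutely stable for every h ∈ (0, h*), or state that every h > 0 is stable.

Set f=λy, z=hλ:
  k1=λy_n ⇒ h·k1=z·y_n;  k2=λ(1+13/16z)y_n ⇒ h·k2=z(1+13/16z)y_n
  y_{n+1}/y_n = 1 − 1/14z + 15/14z(1+13/16z) = 1 + z + 195/224z²
  R(z) = 1 + z + 195/224z².

Solve |R(x)|<1 on ℝ⁻.
x=-0.51: |R|=0.7164
R=1: x+195/224x²=0 ⇒ x=−224/195=-1.1487; min R=1−1/(4·195/224)=0.7128>−1
Confirm numerically:
  x=-1.041: |R|=0.90238 <1
  x=-0.678: |R|=0.72217 <1
  x=-0.511: |R|=0.71632 <1
  x=-1.712: |R|=1.83949 >1
  x=-1.614: |R|=1.65374 >1
Stable set (-1.1487, 0).

(-1.1487,0); λ=-1 ⇒ h* = (224/195)/1 = 1.1487.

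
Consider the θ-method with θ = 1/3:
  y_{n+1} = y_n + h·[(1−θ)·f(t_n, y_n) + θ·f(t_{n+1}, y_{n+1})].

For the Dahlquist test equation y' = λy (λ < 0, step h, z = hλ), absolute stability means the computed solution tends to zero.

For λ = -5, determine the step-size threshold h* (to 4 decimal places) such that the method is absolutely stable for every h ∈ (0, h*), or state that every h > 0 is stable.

(-6.0000,0); λ=-5 ⇒ h* = (6)/5 = 1.2000.

Test eqn y'=λy, z=hλ:
  y_{n+1} = y_n + z·[2/3·y_n + 1/3·y_{n+1}] ⇒ (1 − 1/3z)y_{n+1} = (1 + 2/3z)y_n
  so R(z) = (1 + 2/3z)/(1 − 1/3z).

Solve |R(x)|<1 on ℝ⁻.
x=-0.79: |R|=0.3747
R=−1: 1+2/3x = −1+1/3x ⇒ -1/3x=2 ⇒ x=2/(-1/3)=-6.0000
Confirm numerically:
  x=-4.524: |R|=0.80383 <1
  x=-4.055: |R|=0.72431 <1
  x=-3.779: |R|=0.67237 <1
  x=-3.376: |R|=0.58846 <1
  x=-6.270: |R|=1.02913 >1
  x=-6.197: |R|=1.02142 >1
  x=-6.094: |R|=1.01034 >1
So |R|<1 on (-6.0000, 0).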